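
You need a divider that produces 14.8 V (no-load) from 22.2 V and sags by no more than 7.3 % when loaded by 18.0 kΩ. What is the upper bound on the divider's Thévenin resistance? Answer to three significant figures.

R_th ≤ 1.42 kΩ

Loading drop = R_th/(R_th + R_L) ≤ 0.0730, so R_th ≤ R_L · ε/(1−ε) = 18.0 kΩ × 0.0730/0.9270 = 1.42 kΩ.
(Any R1, R2 with R2/(R1+R2) = 0.667 and R1‖R2 ≤ 1.42 kΩ will meet the spec.)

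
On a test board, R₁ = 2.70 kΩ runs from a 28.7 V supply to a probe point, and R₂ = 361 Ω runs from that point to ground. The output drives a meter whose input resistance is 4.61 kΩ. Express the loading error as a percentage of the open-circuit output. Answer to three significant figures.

6.46 %

The divider's output (Thévenin) resistance is R₁‖R₂ = 318.4 Ω.
Fractional drop under load = R_th/(R_th + R_L) = 318.4 / (318.4 + 4610) = 0.06461.
So the output falls by 6.46 %.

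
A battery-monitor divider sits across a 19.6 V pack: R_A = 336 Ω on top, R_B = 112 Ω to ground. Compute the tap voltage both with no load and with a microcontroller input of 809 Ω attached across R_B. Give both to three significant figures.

Open-circuit: V = 19.6 × 112/(336 + 112) = 4.90 V.
With the load, R_B becomes R_B‖R_L = 98.38 Ω, so V = 19.6 × 98.38/434.4 = 4.44 V.

Unloaded: 4.90 V; loaded: 4.44 V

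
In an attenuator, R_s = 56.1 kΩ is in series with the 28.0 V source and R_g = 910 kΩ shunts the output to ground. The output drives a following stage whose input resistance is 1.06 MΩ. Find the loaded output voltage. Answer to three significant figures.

The load sits in parallel with R_g: R_g‖R_L = (910 × 1060) / (910 + 1060) = 489.6 kΩ.
V_out = 28.0 × 489.6 / (56.1 + 489.6) = 28.0 × 489.6/545.7 = 25.1 V.

V_out ≈ 25.1 V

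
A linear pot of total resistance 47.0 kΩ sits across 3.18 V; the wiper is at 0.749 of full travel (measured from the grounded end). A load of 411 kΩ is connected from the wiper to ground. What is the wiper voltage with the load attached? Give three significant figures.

V ≈ 2.33 V

The wiper splits the pot into (1−α)R = 11.80 kΩ above and αR = 35.20 kΩ below.
Lower section ‖ load = 32.43 kΩ.
V_wiper = 3.18 × 32.43/(11.80 + 32.43) = 2.33 V.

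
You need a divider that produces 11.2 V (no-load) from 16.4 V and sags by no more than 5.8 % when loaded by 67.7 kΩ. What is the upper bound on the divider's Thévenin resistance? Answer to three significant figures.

Loading drop = R_th/(R_th + R_L) ≤ 0.0580, so R_th ≤ R_L · ε/(1−ε) = 67.7 kΩ × 0.0580/0.9420 = 4.17 kΩ.
(Any R1, R2 with R2/(R1+R2) = 0.683 and R1‖R2 ≤ 4.17 kΩ will meet the spec.)

R_th ≤ 4.17 kΩ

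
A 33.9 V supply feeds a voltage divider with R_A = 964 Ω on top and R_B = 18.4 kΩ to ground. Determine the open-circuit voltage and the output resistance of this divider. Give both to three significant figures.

V_th = 32.2 V, R_th = 916 Ω

V_th is the open-circuit tap voltage: 33.9 × 18400/(964 + 18400) = 32.2 V.
With the supply zeroed, R_A and R_B appear in parallel from the tap: R_th = R_A‖R_B = (964 × 18400)/19360 = 916 Ω.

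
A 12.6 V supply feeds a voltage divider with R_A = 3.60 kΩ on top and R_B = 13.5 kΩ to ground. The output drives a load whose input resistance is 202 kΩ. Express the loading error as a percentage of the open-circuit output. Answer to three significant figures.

1.39 %

The divider's output (Thévenin) resistance is R_A‖R_B = 2.842 kΩ.
Fractional drop under load = R_th/(R_th + R_L) = 2.842 / (2.842 + 202) = 0.01387.
So the output falls by 1.39 %.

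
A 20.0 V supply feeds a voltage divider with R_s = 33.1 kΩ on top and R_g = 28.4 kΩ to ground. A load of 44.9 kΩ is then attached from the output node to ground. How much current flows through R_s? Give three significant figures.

I ≈ 0.396 mA

R_g‖R_L = 17.40 kΩ, so the source sees R_s + R_g‖R_L = 50.50 kΩ.
I = 20.0 V / 50.50 kΩ = 0.396 mA.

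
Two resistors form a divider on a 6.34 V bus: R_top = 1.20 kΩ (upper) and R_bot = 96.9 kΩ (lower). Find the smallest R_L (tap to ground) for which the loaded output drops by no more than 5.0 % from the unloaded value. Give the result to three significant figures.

Output resistance R_th = R_top‖R_bot = (1.20 × 96.9)/98.10 = 1.185 kΩ.
The fractional drop is R_th/(R_th + R_L); requiring this ≤ 0.0500 gives R_L ≥ R_th(1/0.0500 − 1) = 1.185 × 19.00 = 22.5 kΩ.

R_L(min) ≈ 22.5 kΩ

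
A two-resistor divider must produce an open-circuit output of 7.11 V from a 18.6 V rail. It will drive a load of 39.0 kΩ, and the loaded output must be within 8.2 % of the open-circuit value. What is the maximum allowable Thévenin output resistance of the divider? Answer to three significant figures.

R_th ≤ 3.48 kΩ

Loading drop = R_th/(R_th + R_L) ≤ 0.0820, so R_th ≤ R_L · ε/(1−ε) = 39.0 kΩ × 0.0820/0.9180 = 3.48 kΩ.
(Any R1, R2 with R2/(R1+R2) = 0.382 and R1‖R2 ≤ 3.48 kΩ will meet the spec.)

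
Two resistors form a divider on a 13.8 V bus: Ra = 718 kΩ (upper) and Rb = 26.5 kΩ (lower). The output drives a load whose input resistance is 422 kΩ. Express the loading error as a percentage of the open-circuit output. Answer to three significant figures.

5.71 %

The divider's output (Thévenin) resistance is Ra‖Rb = 25.56 kΩ.
Fractional drop under load = R_th/(R_th + R_L) = 25.56 / (25.56 + 422) = 0.05710.
So the output falls by 5.71 %.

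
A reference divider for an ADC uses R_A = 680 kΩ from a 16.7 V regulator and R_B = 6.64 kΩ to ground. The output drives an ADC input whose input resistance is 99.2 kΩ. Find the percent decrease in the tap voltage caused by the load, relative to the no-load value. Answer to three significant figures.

The divider's output (Thévenin) resistance is R_A‖R_B = 6.576 kΩ.
Fractional drop under load = R_th/(R_th + R_L) = 6.576 / (6.576 + 99.2) = 0.06217.
So the output falls by 6.22 %.

6.22 %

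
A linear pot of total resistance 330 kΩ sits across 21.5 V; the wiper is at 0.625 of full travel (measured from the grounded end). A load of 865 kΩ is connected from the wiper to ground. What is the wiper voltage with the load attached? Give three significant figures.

The wiper splits the pot into (1−α)R = 123.8 kΩ above and αR = 206.2 kΩ below.
Lower section ‖ load = 166.5 kΩ.
V_wiper = 21.5 × 166.5/(123.8 + 166.5) = 12.3 V.

V ≈ 12.3 V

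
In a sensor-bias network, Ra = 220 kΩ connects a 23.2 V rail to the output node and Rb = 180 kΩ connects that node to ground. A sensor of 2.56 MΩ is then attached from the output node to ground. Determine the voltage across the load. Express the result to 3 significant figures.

The load sits in parallel with Rb: Rb‖R_L = (180 × 2560) / (180 + 2560) = 168.2 kΩ.
V_out = 23.2 × 168.2 / (220 + 168.2) = 23.2 × 168.2/388.2 = 10.1 V.

V_out ≈ 10.1 V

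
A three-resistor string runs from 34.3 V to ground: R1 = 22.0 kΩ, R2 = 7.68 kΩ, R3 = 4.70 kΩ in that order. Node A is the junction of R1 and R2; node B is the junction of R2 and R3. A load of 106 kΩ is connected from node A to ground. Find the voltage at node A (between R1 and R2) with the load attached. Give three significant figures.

Below node A the series string R2+R3 = 12.38 kΩ sits in parallel with the 106 kΩ load: 11.09 kΩ.
V_A = 34.3 × 11.09/(22.0 + 11.09) = 11.5 V.

V ≈ 11.5 V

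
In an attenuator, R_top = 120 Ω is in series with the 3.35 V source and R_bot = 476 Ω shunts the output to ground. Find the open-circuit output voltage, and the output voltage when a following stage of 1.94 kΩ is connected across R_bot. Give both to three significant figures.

Unloaded: 2.68 V; loaded: 2.55 V

Open-circuit: V = 3.35 × 476/(120 + 476) = 2.68 V.
With the load, R_bot becomes R_bot‖R_L = 382.2 Ω, so V = 3.35 × 382.2/502.2 = 2.55 V.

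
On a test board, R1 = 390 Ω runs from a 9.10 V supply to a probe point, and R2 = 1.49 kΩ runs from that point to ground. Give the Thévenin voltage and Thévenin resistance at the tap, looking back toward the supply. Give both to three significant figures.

V_th = 7.21 V, R_th = 309 Ω

V_th is the open-circuit tap voltage: 9.10 × 1490/(390 + 1490) = 7.21 V.
With the supply zeroed, R1 and R2 appear in parallel from the tap: R_th = R1‖R2 = (390 × 1490)/1880 = 309 Ω.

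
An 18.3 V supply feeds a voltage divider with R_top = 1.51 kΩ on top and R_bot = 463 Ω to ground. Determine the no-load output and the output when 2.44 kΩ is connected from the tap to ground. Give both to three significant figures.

Open-circuit: V = 18.3 × 463/(1510 + 463) = 4.29 V.
With the load, R_bot becomes R_bot‖R_L = 389.2 Ω, so V = 18.3 × 389.2/1899 = 3.75 V.

Unloaded: 4.29 V; loaded: 3.75 V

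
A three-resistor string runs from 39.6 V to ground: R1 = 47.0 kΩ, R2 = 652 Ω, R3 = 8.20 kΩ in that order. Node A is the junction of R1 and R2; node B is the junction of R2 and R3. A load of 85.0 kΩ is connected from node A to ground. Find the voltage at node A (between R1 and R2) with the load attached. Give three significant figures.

Below node A the series string R2+R3 = 8852 Ω sits in parallel with the 85000 Ω load: 8017 Ω.
V_A = 39.6 × 8017/(47000 + 8017) = 5.77 V.

V ≈ 5.77 V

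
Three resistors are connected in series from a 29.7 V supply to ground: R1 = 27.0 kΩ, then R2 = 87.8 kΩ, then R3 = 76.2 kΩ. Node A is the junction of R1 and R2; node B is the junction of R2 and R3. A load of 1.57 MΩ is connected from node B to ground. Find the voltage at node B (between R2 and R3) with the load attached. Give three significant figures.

V ≈ 11.5 V

At node B, R3 is in parallel with the load: R3‖R_L = 72.67 kΩ.
Below node A the resistance is R2 + (R3‖R_L) = 160.5 kΩ, so V_A = 29.7 × 160.5/187.5 = 25.42 V.
Then V_B = V_A × (R3‖R_L)/(R2 + R3‖R_L) = 25.42 × 72.67/160.5 = 11.5 V.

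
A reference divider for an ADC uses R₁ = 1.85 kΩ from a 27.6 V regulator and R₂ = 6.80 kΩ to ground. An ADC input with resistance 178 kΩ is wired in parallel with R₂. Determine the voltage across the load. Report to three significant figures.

V_out ≈ 21.5 V

The load sits in parallel with R₂: R₂‖R_L = (6.80 × 178) / (6.80 + 178) = 6.550 kΩ.
V_out = 27.6 × 6.550 / (1.85 + 6.550) = 27.6 × 6.550/8.400 = 21.5 V.
(Unloaded it would have been 21.7 V.)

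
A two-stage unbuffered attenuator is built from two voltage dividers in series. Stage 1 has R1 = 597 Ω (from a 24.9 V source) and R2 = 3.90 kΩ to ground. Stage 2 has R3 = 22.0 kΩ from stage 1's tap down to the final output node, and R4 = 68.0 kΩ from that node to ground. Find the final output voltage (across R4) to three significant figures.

Stage 2 presents R3+R4 = 90000 Ω as a load on stage 1's tap.
Stage 1's lower leg becomes R2‖(R3+R4) = 3738 Ω, so V_mid = 24.9 × 3738/4335 = 21.47 V.
Stage 2 is itself unloaded: V_out = V_mid × R4/(R3+R4) = 21.47 × 68000/90000 = 16.2 V.

V_out ≈ 16.2 V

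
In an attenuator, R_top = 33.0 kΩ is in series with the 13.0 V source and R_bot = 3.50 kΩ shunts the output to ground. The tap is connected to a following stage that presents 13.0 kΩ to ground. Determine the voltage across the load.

V_out ≈ 1.00 V

The load sits in parallel with R_bot: R_bot‖R_L = (3.50 × 13.0) / (3.50 + 13.0) = 2.758 kΩ.
V_out = 13.0 × 2.758 / (33.0 + 2.758) = 13.0 × 2.758/35.76 = 1.00 V.
(Unloaded it would have been 1.25 V.)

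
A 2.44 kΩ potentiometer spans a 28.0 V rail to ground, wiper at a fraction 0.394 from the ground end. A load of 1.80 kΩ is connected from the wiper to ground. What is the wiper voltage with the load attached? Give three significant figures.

The wiper splits the pot into (1−α)R = 1479 Ω above and αR = 961.4 Ω below.
Lower section ‖ load = 626.7 Ω.
V_wiper = 28.0 × 626.7/(1479 + 626.7) = 8.33 V.

V ≈ 8.33 V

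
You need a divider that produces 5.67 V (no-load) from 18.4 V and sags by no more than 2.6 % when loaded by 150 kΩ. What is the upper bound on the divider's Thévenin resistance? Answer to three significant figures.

Loading drop = R_th/(R_th + R_L) ≤ 0.0260, so R_th ≤ R_L · ε/(1−ε) = 150 kΩ × 0.0260/0.9740 = 4.00 kΩ.

R_th ≤ 4.00 kΩ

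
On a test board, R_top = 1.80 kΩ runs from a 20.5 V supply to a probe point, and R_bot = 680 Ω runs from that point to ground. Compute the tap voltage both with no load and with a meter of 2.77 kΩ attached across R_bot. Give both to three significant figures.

Unloaded: 5.62 V; loaded: 4.77 V

Open-circuit: V = 20.5 × 680/(1800 + 680) = 5.62 V.
With the load, R_bot becomes R_bot‖R_L = 546.0 Ω, so V = 20.5 × 546.0/2346 = 4.77 V.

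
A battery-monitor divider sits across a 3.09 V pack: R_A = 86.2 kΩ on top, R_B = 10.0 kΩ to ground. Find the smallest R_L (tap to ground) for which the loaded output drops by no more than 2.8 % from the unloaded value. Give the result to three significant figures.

R_L(min) ≈ 311 kΩ

Output resistance R_th = R_A‖R_B = (86.2 × 10.0)/96.20 = 8.960 kΩ.
The fractional drop is R_th/(R_th + R_L); requiring this ≤ 0.0280 gives R_L ≥ R_th(1/0.0280 − 1) = 8.960 × 34.71 = 311 kΩ.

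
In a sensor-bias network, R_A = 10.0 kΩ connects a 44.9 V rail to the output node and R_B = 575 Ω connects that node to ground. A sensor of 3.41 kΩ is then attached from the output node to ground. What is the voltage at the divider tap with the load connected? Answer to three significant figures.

The load sits in parallel with R_B: R_B‖R_L = (575 × 3410) / (575 + 3410) = 492.0 Ω.
V_out = 44.9 × 492.0 / (10000 + 492.0) = 44.9 × 492.0/10490 = 2.11 V.

V_out ≈ 2.11 V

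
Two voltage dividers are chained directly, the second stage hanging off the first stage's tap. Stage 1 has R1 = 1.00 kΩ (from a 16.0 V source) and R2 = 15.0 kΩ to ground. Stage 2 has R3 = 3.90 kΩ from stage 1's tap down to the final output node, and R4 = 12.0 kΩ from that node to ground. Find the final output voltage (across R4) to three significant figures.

Stage 2 presents R3+R4 = 15.90 kΩ as a load on stage 1's tap.
Stage 1's lower leg becomes R2‖(R3+R4) = 7.718 kΩ, so V_mid = 16.0 × 7.718/8.718 = 14.16 V.
Stage 2 is itself unloaded: V_out = V_mid × R4/(R3+R4) = 14.16 × 12.0/15.90 = 10.7 V.

V_out ≈ 10.7 V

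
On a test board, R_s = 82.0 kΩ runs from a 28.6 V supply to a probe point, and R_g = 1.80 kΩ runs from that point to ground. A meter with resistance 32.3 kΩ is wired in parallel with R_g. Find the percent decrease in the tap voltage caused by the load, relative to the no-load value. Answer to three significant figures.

5.17 %

The divider's output (Thévenin) resistance is R_s‖R_g = 1.761 kΩ.
Fractional drop under load = R_th/(R_th + R_L) = 1.761 / (1.761 + 32.3) = 0.05171.
So the output falls by 5.17 %.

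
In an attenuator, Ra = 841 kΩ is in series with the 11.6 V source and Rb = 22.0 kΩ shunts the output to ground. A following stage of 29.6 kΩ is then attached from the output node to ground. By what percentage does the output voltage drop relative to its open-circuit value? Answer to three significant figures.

42.0 %

The divider's output (Thévenin) resistance is Ra‖Rb = 21.44 kΩ.
Fractional drop under load = R_th/(R_th + R_L) = 21.44 / (21.44 + 29.6) = 0.4201.
So the output falls by 42.0 %.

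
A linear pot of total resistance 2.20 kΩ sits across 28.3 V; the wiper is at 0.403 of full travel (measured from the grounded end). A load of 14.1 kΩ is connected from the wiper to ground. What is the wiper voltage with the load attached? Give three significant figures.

The wiper splits the pot into (1−α)R = 1313 Ω above and αR = 886.6 Ω below.
Lower section ‖ load = 834.1 Ω.
V_wiper = 28.3 × 834.1/(1313 + 834.1) = 11.0 V.

V ≈ 11.0 V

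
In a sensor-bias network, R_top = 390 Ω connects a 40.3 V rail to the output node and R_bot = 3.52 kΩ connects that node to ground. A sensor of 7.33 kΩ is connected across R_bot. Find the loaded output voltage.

The load sits in parallel with R_bot: R_bot‖R_L = (3520 × 7330) / (3520 + 7330) = 2378 Ω.
V_out = 40.3 × 2378 / (390 + 2378) = 40.3 × 2378/2768 = 34.6 V.
(Unloaded it would have been 36.3 V.)

V_out ≈ 34.6 V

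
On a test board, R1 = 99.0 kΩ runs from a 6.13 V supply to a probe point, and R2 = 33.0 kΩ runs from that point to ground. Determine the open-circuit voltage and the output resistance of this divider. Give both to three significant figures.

V_th = 1.53 V, R_th = 24.8 kΩ

V_th is the open-circuit tap voltage: 6.13 × 33.0/(99.0 + 33.0) = 1.53 V.
With the supply zeroed, R1 and R2 appear in parallel from the tap: R_th = R1‖R2 = (99.0 × 33.0)/132.0 = 24.8 kΩ.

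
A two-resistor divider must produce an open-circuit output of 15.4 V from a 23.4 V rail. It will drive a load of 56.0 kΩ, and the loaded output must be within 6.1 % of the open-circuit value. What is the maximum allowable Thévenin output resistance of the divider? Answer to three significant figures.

Loading drop = R_th/(R_th + R_L) ≤ 0.0610, so R_th ≤ R_L · ε/(1−ε) = 56.0 kΩ × 0.0610/0.9390 = 3.64 kΩ.

R_th ≤ 3.64 kΩ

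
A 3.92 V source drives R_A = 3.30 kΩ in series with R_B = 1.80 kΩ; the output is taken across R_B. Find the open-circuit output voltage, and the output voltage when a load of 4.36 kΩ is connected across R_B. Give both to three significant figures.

Unloaded: 1.38 V; loaded: 1.09 V

Open-circuit: V = 3.92 × 1.80/(3.30 + 1.80) = 1.38 V.
With the load, R_B becomes R_B‖R_L = 1.274 kΩ, so V = 3.92 × 1.274/4.574 = 1.09 V.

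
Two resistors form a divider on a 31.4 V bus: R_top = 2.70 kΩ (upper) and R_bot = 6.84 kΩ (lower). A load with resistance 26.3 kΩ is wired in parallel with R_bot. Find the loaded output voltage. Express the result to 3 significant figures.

V_out ≈ 21.0 V

The load sits in parallel with R_bot: R_bot‖R_L = (6.84 × 26.3) / (6.84 + 26.3) = 5.428 kΩ.
V_out = 31.4 × 5.428 / (2.70 + 5.428) = 31.4 × 5.428/8.128 = 21.0 V.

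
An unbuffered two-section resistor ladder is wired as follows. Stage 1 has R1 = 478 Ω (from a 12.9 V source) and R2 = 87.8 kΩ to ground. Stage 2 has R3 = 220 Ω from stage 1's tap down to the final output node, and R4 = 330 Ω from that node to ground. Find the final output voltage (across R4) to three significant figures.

Stage 2 presents R3+R4 = 550.0 Ω as a load on stage 1's tap.
Stage 1's lower leg becomes R2‖(R3+R4) = 546.6 Ω, so V_mid = 12.9 × 546.6/1025 = 6.882 V.
Stage 2 is itself unloaded: V_out = V_mid × R4/(R3+R4) = 6.882 × 330/550.0 = 4.13 V.

V_out ≈ 4.13 V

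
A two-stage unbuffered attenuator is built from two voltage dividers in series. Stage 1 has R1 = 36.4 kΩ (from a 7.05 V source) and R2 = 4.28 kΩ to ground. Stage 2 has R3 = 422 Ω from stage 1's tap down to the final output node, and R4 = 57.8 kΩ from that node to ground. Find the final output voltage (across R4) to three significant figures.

Stage 2 presents R3+R4 = 58220 Ω as a load on stage 1's tap.
Stage 1's lower leg becomes R2‖(R3+R4) = 3987 Ω, so V_mid = 7.05 × 3987/40390 = 0.6960 V.
Stage 2 is itself unloaded: V_out = V_mid × R4/(R3+R4) = 0.6960 × 57800/58220 = 0.691 V.

V_out ≈ 0.691 V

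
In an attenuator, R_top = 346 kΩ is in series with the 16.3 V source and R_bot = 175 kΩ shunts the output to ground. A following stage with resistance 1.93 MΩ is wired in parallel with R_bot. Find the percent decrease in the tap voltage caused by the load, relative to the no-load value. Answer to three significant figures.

5.68 %

The divider's output (Thévenin) resistance is R_top‖R_bot = 116.2 kΩ.
Fractional drop under load = R_th/(R_th + R_L) = 116.2 / (116.2 + 1930) = 0.05680.
So the output falls by 5.68 %.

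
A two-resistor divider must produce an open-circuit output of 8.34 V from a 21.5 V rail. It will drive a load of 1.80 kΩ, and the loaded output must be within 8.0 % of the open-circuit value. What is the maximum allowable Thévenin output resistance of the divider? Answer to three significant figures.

Loading drop = R_th/(R_th + R_L) ≤ 0.0800, so R_th ≤ R_L · ε/(1−ε) = 1.80 kΩ × 0.0800/0.9200 = 157 Ω.
(Any R1, R2 with R2/(R1+R2) = 0.388 and R1‖R2 ≤ 157 Ω will meet the spec.)

R_th ≤ 157 Ω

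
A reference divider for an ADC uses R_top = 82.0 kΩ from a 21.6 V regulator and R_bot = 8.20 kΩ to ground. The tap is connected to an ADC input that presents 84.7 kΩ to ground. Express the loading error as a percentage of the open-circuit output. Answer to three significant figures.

8.09 %

Unloaded V = 21.6 × 8.20/90.20 = 1.9636 V.
Loaded: R_bot‖R_L = 7.476 kΩ, giving V = 21.6 × 7.476/89.48 = 1.8048 V.
Drop = (1.9636 − 1.8048) / 1.9636 = 8.09 %.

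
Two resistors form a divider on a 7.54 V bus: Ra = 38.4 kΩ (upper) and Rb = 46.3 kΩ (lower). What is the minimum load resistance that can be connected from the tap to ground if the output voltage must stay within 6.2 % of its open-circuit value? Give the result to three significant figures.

Output resistance R_th = Ra‖Rb = (38.4 × 46.3)/84.70 = 20.99 kΩ.
The fractional drop is R_th/(R_th + R_L); requiring this ≤ 0.0620 gives R_L ≥ R_th(1/0.0620 − 1) = 20.99 × 15.13 = 318 kΩ.

R_L(min) ≈ 318 kΩ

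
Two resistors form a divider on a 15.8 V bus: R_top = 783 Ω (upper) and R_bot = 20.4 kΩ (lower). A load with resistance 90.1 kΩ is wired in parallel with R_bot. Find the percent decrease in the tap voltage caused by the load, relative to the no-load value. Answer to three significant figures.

The divider's output (Thévenin) resistance is R_top‖R_bot = 754.1 Ω.
Fractional drop under load = R_th/(R_th + R_L) = 754.1 / (754.1 + 90100) = 0.008300.
So the output falls by 0.830 %.

0.830 %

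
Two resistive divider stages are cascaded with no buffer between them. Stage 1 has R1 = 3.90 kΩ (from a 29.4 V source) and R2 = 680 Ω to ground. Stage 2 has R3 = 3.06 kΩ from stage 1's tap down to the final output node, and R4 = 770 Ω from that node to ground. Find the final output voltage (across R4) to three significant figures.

V_out ≈ 0.762 V

Stage 2 presents R3+R4 = 3830 Ω as a load on stage 1's tap.
Stage 1's lower leg becomes R2‖(R3+R4) = 577.5 Ω, so V_mid = 29.4 × 577.5/4477 = 3.792 V.
Stage 2 is itself unloaded: V_out = V_mid × R4/(R3+R4) = 3.792 × 770/3830 = 0.762 V.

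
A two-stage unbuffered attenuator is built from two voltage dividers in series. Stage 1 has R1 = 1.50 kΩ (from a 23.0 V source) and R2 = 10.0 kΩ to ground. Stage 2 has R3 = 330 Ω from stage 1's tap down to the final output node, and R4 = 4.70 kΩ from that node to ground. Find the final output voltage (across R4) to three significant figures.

Stage 2 presents R3+R4 = 5030 Ω as a load on stage 1's tap.
Stage 1's lower leg becomes R2‖(R3+R4) = 3347 Ω, so V_mid = 23.0 × 3347/4847 = 15.88 V.
Stage 2 is itself unloaded: V_out = V_mid × R4/(R3+R4) = 15.88 × 4700/5030 = 14.8 V.

V_out ≈ 14.8 V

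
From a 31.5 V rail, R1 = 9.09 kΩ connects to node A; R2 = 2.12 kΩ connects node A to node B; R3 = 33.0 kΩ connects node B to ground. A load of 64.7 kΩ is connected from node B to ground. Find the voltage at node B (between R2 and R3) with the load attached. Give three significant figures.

At node B, R3 is in parallel with the load: R3‖R_L = 21.85 kΩ.
Below node A the resistance is R2 + (R3‖R_L) = 23.97 kΩ, so V_A = 31.5 × 23.97/33.06 = 22.84 V.
Then V_B = V_A × (R3‖R_L)/(R2 + R3‖R_L) = 22.84 × 21.85/23.97 = 20.8 V.

V ≈ 20.8 V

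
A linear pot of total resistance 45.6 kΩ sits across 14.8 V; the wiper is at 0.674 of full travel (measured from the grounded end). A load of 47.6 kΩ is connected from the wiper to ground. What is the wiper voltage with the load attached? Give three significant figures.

V ≈ 8.24 V

The wiper splits the pot into (1−α)R = 14.87 kΩ above and αR = 30.73 kΩ below.
Lower section ‖ load = 18.68 kΩ.
V_wiper = 14.8 × 18.68/(14.87 + 18.68) = 8.24 V.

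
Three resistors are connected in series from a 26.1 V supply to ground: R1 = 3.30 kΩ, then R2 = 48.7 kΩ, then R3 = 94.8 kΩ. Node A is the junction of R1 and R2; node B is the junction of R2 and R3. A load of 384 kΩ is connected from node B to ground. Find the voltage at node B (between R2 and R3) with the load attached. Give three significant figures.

At node B, R3 is in parallel with the load: R3‖R_L = 76.03 kΩ.
Below node A the resistance is R2 + (R3‖R_L) = 124.7 kΩ, so V_A = 26.1 × 124.7/128.0 = 25.43 V.
Then V_B = V_A × (R3‖R_L)/(R2 + R3‖R_L) = 25.43 × 76.03/124.7 = 15.5 V.

V ≈ 15.5 V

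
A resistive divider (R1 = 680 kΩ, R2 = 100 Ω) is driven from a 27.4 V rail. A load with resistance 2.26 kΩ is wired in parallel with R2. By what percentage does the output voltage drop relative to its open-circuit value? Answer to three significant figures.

4.24 %

The divider's output (Thévenin) resistance is R1‖R2 = 99.99 Ω.
Fractional drop under load = R_th/(R_th + R_L) = 99.99 / (99.99 + 2260) = 0.04237.
So the output falls by 4.24 %.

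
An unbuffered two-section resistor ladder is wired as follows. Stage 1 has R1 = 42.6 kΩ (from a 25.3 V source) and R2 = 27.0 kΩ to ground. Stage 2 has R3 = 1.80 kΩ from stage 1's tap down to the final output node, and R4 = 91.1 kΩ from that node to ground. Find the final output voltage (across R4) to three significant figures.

Stage 2 presents R3+R4 = 92.90 kΩ as a load on stage 1's tap.
Stage 1's lower leg becomes R2‖(R3+R4) = 20.92 kΩ, so V_mid = 25.3 × 20.92/63.52 = 8.332 V.
Stage 2 is itself unloaded: V_out = V_mid × R4/(R3+R4) = 8.332 × 91.1/92.90 = 8.17 V.

V_out ≈ 8.17 V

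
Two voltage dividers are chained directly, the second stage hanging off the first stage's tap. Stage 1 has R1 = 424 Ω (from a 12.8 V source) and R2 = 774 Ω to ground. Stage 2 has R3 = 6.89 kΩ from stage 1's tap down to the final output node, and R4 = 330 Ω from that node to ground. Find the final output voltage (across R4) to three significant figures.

Stage 2 presents R3+R4 = 7220 Ω as a load on stage 1's tap.
Stage 1's lower leg becomes R2‖(R3+R4) = 699.1 Ω, so V_mid = 12.8 × 699.1/1123 = 7.967 V.
Stage 2 is itself unloaded: V_out = V_mid × R4/(R3+R4) = 7.967 × 330/7220 = 0.364 V.

V_out ≈ 0.364 V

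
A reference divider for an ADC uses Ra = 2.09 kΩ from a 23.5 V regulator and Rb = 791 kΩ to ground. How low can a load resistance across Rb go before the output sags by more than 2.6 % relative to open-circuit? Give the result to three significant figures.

Output resistance R_th = Ra‖Rb = (2.09 × 791)/793.1 = 2.084 kΩ.
The fractional drop is R_th/(R_th + R_L); requiring this ≤ 0.0260 gives R_L ≥ R_th(1/0.0260 − 1) = 2.084 × 37.46 = 78.1 kΩ.

R_L(min) ≈ 78.1 kΩ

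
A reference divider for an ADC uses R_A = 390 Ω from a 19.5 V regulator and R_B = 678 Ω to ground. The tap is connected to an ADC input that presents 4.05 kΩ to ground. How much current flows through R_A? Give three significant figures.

R_B‖R_L = 580.8 Ω, so the source sees R_A + R_B‖R_L = 970.8 Ω.
I = 19.5 V / 970.8 Ω = 20.1 mA.

I ≈ 20.1 mA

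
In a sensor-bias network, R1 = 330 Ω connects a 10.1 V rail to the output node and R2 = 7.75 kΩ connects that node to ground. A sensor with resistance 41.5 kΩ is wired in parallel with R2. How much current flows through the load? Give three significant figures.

I_L ≈ 0.232 mA

R2‖R_L = 6530 Ω; V_out = 10.1 × 6530/6860 = 9.614 V.
I_L = V_out / R_L = 9.614 / 41.5 kΩ = 0.232 mA.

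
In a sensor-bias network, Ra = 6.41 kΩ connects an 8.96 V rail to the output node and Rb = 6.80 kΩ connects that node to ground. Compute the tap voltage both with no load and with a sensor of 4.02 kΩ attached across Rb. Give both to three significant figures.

Unloaded: 4.61 V; loaded: 2.53 V

Open-circuit: V = 8.96 × 6.80/(6.41 + 6.80) = 4.61 V.
With the load, Rb becomes Rb‖R_L = 2.526 kΩ, so V = 8.96 × 2.526/8.936 = 2.53 V.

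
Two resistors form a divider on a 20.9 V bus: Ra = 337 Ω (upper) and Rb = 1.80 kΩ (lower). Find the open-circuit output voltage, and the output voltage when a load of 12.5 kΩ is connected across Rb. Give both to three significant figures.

Unloaded: 17.6 V; loaded: 17.2 V

Open-circuit: V = 20.9 × 1800/(337 + 1800) = 17.6 V.
With the load, Rb becomes Rb‖R_L = 1573 Ω, so V = 20.9 × 1573/1910 = 17.2 V.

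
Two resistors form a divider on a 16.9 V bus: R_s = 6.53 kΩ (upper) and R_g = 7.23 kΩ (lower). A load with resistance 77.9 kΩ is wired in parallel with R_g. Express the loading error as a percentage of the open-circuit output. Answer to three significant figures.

The divider's output (Thévenin) resistance is R_s‖R_g = 3.431 kΩ.
Fractional drop under load = R_th/(R_th + R_L) = 3.431 / (3.431 + 77.9) = 0.04219.
So the output falls by 4.22 %.

4.22 %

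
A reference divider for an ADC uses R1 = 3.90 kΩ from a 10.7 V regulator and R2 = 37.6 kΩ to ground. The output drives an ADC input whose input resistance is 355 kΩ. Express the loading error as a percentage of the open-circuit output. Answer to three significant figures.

0.986 %

The divider's output (Thévenin) resistance is R1‖R2 = 3.533 kΩ.
Fractional drop under load = R_th/(R_th + R_L) = 3.533 / (3.533 + 355) = 0.009855.
So the output falls by 0.986 %.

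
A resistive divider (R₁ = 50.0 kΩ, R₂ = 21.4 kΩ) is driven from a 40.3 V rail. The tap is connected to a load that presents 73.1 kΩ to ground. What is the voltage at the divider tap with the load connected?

V_out ≈ 10.0 V

The load sits in parallel with R₂: R₂‖R_L = (21.4 × 73.1) / (21.4 + 73.1) = 16.55 kΩ.
V_out = 40.3 × 16.55 / (50.0 + 16.55) = 40.3 × 16.55/66.55 = 10.0 V.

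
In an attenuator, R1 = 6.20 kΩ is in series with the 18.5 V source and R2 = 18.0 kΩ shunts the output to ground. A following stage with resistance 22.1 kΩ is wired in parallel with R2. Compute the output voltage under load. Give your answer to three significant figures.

V_out ≈ 11.4 V

The load sits in parallel with R2: R2‖R_L = (18.0 × 22.1) / (18.0 + 22.1) = 9.920 kΩ.
V_out = 18.5 × 9.920 / (6.20 + 9.920) = 18.5 × 9.920/16.12 = 11.4 V.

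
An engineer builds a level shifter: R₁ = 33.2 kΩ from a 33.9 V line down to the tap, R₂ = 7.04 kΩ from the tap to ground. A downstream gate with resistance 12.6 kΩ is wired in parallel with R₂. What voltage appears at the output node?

The load sits in parallel with R₂: R₂‖R_L = (7.04 × 12.6) / (7.04 + 12.6) = 4.516 kΩ.
V_out = 33.9 × 4.516 / (33.2 + 4.516) = 33.9 × 4.516/37.72 = 4.06 V.

V_out ≈ 4.06 V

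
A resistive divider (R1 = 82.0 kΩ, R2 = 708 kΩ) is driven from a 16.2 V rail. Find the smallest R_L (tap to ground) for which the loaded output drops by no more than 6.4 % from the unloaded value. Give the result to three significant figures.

Output resistance R_th = R1‖R2 = (82.0 × 708)/790.0 = 73.49 kΩ.
The fractional drop is R_th/(R_th + R_L); requiring this ≤ 0.0640 gives R_L ≥ R_th(1/0.0640 − 1) = 73.49 × 14.62 = 1.07 MΩ.

R_L(min) ≈ 1.07 MΩ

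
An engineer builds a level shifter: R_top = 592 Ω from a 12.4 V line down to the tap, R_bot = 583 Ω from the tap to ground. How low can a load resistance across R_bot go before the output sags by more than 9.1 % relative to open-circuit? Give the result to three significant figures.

Output resistance R_th = R_top‖R_bot = (592 × 583)/1175 = 293.7 Ω.
The fractional drop is R_th/(R_th + R_L); requiring this ≤ 0.0910 gives R_L ≥ R_th(1/0.0910 − 1) = 293.7 × 9.989 = 2.93 kΩ.

R_L(min) ≈ 2.93 kΩ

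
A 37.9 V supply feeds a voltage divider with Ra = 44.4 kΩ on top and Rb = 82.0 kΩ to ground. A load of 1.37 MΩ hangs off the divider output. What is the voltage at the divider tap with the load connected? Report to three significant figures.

V_out ≈ 24.1 V

The load sits in parallel with Rb: Rb‖R_L = (82.0 × 1370) / (82.0 + 1370) = 77.37 kΩ.
V_out = 37.9 × 77.37 / (44.4 + 77.37) = 37.9 × 77.37/121.8 = 24.1 V.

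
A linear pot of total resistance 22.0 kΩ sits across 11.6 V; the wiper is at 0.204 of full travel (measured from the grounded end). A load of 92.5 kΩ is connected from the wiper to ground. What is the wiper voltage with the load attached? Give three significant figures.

The wiper splits the pot into (1−α)R = 17.51 kΩ above and αR = 4.488 kΩ below.
Lower section ‖ load = 4.280 kΩ.
V_wiper = 11.6 × 4.280/(17.51 + 4.280) = 2.28 V.

V ≈ 2.28 V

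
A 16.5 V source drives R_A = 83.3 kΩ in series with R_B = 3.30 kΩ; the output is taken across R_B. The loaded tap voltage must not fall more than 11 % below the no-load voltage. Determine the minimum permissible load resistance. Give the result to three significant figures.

R_L(min) ≈ 25.7 kΩ

Output resistance R_th = R_A‖R_B = (83.3 × 3.30)/86.60 = 3.174 kΩ.
The fractional drop is R_th/(R_th + R_L); requiring this ≤ 0.110 gives R_L ≥ R_th(1/0.110 − 1) = 3.174 × 8.091 = 25.7 kΩ.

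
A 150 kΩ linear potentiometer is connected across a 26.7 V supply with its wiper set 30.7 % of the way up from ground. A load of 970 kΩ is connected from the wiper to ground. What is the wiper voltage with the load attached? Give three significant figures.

The wiper splits the pot into (1−α)R = 104.0 kΩ above and αR = 46.05 kΩ below.
Lower section ‖ load = 43.96 kΩ.
V_wiper = 26.7 × 43.96/(104.0 + 43.96) = 7.94 V.

V ≈ 7.94 V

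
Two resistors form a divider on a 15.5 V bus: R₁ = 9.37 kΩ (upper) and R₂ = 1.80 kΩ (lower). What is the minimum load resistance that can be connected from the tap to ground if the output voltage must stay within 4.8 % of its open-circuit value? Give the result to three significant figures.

Output resistance R_th = R₁‖R₂ = (9.37 × 1.80)/11.17 = 1.510 kΩ.
The fractional drop is R_th/(R_th + R_L); requiring this ≤ 0.0480 gives R_L ≥ R_th(1/0.0480 − 1) = 1.510 × 19.83 = 29.9 kΩ.

R_L(min) ≈ 29.9 kΩ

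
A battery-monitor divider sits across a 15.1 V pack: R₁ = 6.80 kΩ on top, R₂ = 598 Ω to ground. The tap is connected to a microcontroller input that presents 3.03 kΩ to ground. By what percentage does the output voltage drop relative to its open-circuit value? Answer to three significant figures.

15.4 %

Unloaded V = 15.1 × 598/7398 = 1.221 V.
Loaded: R₂‖R_L = 499.4 Ω, giving V = 15.1 × 499.4/7299 = 1.033 V.
Drop = (1.221 − 1.033) / 1.221 = 15.4 %.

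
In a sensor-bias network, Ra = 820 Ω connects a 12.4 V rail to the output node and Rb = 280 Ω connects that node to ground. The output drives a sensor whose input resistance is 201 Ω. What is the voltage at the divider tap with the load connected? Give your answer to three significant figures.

The load sits in parallel with Rb: Rb‖R_L = (280 × 201) / (280 + 201) = 117.0 Ω.
V_out = 12.4 × 117.0 / (820 + 117.0) = 12.4 × 117.0/937.0 = 1.55 V.

V_out ≈ 1.55 V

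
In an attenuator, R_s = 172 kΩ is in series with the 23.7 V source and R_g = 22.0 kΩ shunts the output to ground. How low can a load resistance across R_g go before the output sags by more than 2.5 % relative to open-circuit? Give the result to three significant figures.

R_L(min) ≈ 761 kΩ

Output resistance R_th = R_s‖R_g = (172 × 22.0)/194.0 = 19.51 kΩ.
The fractional drop is R_th/(R_th + R_L); requiring this ≤ 0.0250 gives R_L ≥ R_th(1/0.0250 − 1) = 19.51 × 39.00 = 761 kΩ.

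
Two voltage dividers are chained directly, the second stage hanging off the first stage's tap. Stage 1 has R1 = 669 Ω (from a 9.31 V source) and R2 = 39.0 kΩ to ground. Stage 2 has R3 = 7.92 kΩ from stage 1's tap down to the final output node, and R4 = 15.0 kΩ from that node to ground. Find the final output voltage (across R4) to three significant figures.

V_out ≈ 5.82 V

Stage 2 presents R3+R4 = 22920 Ω as a load on stage 1's tap.
Stage 1's lower leg becomes R2‖(R3+R4) = 14440 Ω, so V_mid = 9.31 × 14440/15110 = 8.898 V.
Stage 2 is itself unloaded: V_out = V_mid × R4/(R3+R4) = 8.898 × 15000/22920 = 5.82 V.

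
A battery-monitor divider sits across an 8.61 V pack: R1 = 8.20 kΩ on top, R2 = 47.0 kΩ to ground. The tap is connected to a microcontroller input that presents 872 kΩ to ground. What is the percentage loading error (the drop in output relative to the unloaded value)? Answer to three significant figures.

0.794 %

The divider's output (Thévenin) resistance is R1‖R2 = 6.982 kΩ.
Fractional drop under load = R_th/(R_th + R_L) = 6.982 / (6.982 + 872) = 0.007943.
So the output falls by 0.794 %.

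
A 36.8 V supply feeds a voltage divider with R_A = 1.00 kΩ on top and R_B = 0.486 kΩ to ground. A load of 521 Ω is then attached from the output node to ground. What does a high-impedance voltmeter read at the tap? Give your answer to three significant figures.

The load sits in parallel with R_B: R_B‖R_L = (486 × 521) / (486 + 521) = 251.4 Ω.
V_out = 36.8 × 251.4 / (1000 + 251.4) = 36.8 × 251.4/1251 = 7.39 V.

V_out ≈ 7.39 V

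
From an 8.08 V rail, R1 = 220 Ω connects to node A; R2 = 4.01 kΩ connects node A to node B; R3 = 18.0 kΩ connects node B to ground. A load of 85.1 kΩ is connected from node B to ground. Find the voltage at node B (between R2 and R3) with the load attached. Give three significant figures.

V ≈ 6.29 V

At node B, R3 is in parallel with the load: R3‖R_L = 14860 Ω.
Below node A the resistance is R2 + (R3‖R_L) = 18870 Ω, so V_A = 8.08 × 18870/19090 = 7.987 V.
Then V_B = V_A × (R3‖R_L)/(R2 + R3‖R_L) = 7.987 × 14860/18870 = 6.29 V.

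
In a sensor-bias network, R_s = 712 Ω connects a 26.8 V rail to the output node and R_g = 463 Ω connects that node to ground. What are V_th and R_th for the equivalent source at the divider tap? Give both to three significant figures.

V_th = 10.6 V, R_th = 281 Ω

V_th is the open-circuit tap voltage: 26.8 × 463/(712 + 463) = 10.6 V.
With the supply zeroed, R_s and R_g appear in parallel from the tap: R_th = R_s‖R_g = (712 × 463)/1175 = 281 Ω.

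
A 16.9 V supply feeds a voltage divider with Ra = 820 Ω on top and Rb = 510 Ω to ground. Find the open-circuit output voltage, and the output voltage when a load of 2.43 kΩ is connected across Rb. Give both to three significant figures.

Open-circuit: V = 16.9 × 510/(820 + 510) = 6.48 V.
With the load, Rb becomes Rb‖R_L = 421.5 Ω, so V = 16.9 × 421.5/1242 = 5.74 V.

Unloaded: 6.48 V; loaded: 5.74 V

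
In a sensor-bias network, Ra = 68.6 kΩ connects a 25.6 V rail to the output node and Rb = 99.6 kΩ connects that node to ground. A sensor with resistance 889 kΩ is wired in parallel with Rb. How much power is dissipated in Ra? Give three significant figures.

P ≈ 1.80 mW

Total resistance from the source is Ra + (Rb‖R_L) = 158.2 kΩ, so I = 25.6/158.2 kΩ = 0.1619 mA.
P = I²·Ra = (0.1619 mA)² × 68.6 kΩ = 1.80 mW.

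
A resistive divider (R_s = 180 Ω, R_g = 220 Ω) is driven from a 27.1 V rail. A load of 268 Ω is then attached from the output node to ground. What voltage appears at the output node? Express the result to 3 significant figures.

V_out ≈ 10.9 V

The load sits in parallel with R_g: R_g‖R_L = (220 × 268) / (220 + 268) = 120.8 Ω.
V_out = 27.1 × 120.8 / (180 + 120.8) = 27.1 × 120.8/300.8 = 10.9 V.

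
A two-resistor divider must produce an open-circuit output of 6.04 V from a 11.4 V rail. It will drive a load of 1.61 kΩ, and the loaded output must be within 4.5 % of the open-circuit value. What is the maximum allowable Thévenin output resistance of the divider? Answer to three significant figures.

Loading drop = R_th/(R_th + R_L) ≤ 0.0450, so R_th ≤ R_L · ε/(1−ε) = 1.61 kΩ × 0.0450/0.9550 = 75.9 Ω.

R_th ≤ 75.9 Ω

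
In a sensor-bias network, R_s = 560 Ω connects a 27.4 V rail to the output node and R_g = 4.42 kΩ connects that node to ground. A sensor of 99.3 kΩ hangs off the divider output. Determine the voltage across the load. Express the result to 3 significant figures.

The load sits in parallel with R_g: R_g‖R_L = (4420 × 99300) / (4420 + 99300) = 4232 Ω.
V_out = 27.4 × 4232 / (560 + 4232) = 27.4 × 4232/4792 = 24.2 V.

V_out ≈ 24.2 V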